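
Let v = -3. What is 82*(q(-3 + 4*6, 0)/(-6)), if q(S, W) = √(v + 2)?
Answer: -41*I/3 ≈ -13.667*I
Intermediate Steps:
q(S, W) = I (q(S, W) = √(-3 + 2) = √(-1) = I)
82*(q(-3 + 4*6, 0)/(-6)) = 82*(I/(-6)) = 82*(I*(-⅙)) = 82*(-I/6) = -41*I/3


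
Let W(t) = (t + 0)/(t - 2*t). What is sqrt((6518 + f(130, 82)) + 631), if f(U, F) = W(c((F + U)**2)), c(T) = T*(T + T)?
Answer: 2*sqrt(1787) ≈ 84.546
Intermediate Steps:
c(T) = 2*T**2 (c(T) = T*(2*T) = 2*T**2)
W(t) = -1 (W(t) = t/((-t)) = t*(-1/t) = -1)
f(U, F) = -1
sqrt((6518 + f(130, 82)) + 631) = sqrt((6518 - 1) + 631) = sqrt(6517 + 631) = sqrt(7148) = 2*sqrt(1787)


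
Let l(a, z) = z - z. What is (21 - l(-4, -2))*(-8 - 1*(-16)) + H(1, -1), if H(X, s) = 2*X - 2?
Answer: 168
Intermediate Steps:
H(X, s) = -2 + 2*X
l(a, z) = 0
(21 - l(-4, -2))*(-8 - 1*(-16)) + H(1, -1) = (21 - 1*0)*(-8 - 1*(-16)) + (-2 + 2*1) = (21 + 0)*(-8 + 16) + (-2 + 2) = 21*8 + 0 = 168 + 0 = 168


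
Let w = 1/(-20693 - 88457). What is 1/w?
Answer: -109150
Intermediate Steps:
w = -1/109150 (w = 1/(-109150) = -1/109150 ≈ -9.1617e-6)
1/w = 1/(-1/109150) = -109150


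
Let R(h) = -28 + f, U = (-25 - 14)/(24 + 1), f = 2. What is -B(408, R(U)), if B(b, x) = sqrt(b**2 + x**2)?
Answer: -2*sqrt(41785) ≈ -408.83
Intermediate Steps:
U = -39/25 ≈ -1.5600
R(h) = -26 (R(h) = -28 + 2 = -26)
-B(408, R(U)) = -sqrt(408**2 + (-26)**2) = -sqrt(166464 + 676) = -sqrt(167140) = -2*sqrt(41785)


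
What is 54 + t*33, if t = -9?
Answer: -243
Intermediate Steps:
54 + t*33 = 54 - 9*33 = 54 - 297 = -243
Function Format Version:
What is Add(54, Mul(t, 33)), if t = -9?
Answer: -243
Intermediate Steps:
Add(54, Mul(t, 33)) = Add(54, Mul(-9, 33)) = Add(54, -297) = -243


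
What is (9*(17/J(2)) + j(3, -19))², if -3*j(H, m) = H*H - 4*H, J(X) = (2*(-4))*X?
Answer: 18769/256 ≈ 73.316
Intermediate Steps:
J(X) = -8*X
j(H, m) = -H²/3 + 4*H/3 (j(H, m) = -(H*H - 4*H)/3 = -(H² - 4*H)/3 = -H²/3 + 4*H/3)
(9*(17/J(2)) + j(3, -19))² = (9*(17/((-8*2))) + (⅓)*3*(4 - 1*3))² = (9*(17/(-16)) + (⅓)*3*(4 - 3))² = (9*(17*(-1/16)) + (⅓)*3*1)² = (9*(-17/16) + 1)² = (-153/16 + 1)² = (-137/16)² = 18769/256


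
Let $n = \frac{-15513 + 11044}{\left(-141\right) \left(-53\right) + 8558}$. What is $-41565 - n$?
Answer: $- \frac{16251806}{391} \approx -41565.0$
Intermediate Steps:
$n = - \frac{109}{391}$ ($n = - \frac{4469}{7473 + 8558} = - \frac{4469}{16031} = \left(-4469\right) \frac{1}{16031} = - \frac{109}{391} \approx -0.27877$)
$-41565 - n = -41565 - - \frac{109}{391} = -41565 + \frac{109}{391} = - \frac{16251806}{391}$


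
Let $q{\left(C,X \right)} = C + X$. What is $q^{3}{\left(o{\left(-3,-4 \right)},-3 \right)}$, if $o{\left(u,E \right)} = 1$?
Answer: $-8$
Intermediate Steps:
$q^{3}{\left(o{\left(-3,-4 \right)},-3 \right)} = \left(1 - 3\right)^{3} = \left(-2\right)^{3} = -8$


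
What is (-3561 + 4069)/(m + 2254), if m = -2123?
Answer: 508/131 ≈ 3.8779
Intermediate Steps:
(-3561 + 4069)/(m + 2254) = (-3561 + 4069)/(-2123 + 2254) = 508/131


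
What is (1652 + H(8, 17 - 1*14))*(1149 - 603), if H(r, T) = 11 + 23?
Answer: 920556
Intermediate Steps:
H(r, T) = 34
(1652 + H(8, 17 - 1*14))*(1149 - 603) = (1652 + 34)*(1149 - 603) = 1686*546 = 920556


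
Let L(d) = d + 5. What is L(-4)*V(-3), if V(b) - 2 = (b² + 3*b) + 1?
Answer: 3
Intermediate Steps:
V(b) = 3 + b² + 3*b (V(b) = 2 + ((b² + 3*b) + 1) = 2 + (1 + b² + 3*b) = 3 + b² + 3*b)
L(d) = 5 + d
L(-4)*V(-3) = (5 - 4)*(3 + (-3)² + 3*(-3)) = 1*(3 + 9 - 9) = 1*3 = 3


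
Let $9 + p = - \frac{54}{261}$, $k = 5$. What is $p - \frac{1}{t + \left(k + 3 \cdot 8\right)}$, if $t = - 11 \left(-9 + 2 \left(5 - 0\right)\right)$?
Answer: $- \frac{4835}{522} \approx -9.2625$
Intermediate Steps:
$p = - \frac{267}{29}$ ($p = -9 - \frac{54}{261} = -9 - \frac{6}{29} = - \frac{267}{29} \approx -9.2069$)
$t = -11$ ($t = - 11 \left(-9 + 2 \left(5 + 0\right)\right) = - 11 \left(-9 + 2 \cdot 5\right) = - 11 \left(-9 + 10\right) = \left(-11\right) 1 = -11$)
$p - \frac{1}{t + \left(k + 3 \cdot 8\right)} = - \frac{267}{29} - \frac{1}{-11 + \left(5 + 3 \cdot 8\right)} = - \frac{267}{29} - \frac{1}{-11 + \left(5 + 24\right)} = - \frac{267}{29} - \frac{1}{-11 + 29} = - \frac{267}{29} - \frac{1}{18} = - \frac{4835}{522}$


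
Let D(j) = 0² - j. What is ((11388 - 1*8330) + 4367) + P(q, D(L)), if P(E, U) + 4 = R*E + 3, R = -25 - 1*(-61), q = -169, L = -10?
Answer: 1340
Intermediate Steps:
R = 36 (R = -25 + 61 = 36)
D(j) = -j (D(j) = 0 - j = -j)
P(E, U) = -1 + 36*E (P(E, U) = -4 + (36*E + 3) = -4 + (3 + 36*E) = -1 + 36*E)
((11388 - 1*8330) + 4367) + P(q, D(L)) = ((11388 - 1*8330) + 4367) + (-1 + 36*(-169)) = ((11388 - 8330) + 4367) + (-1 - 6084) = (3058 + 4367) - 6085 = 7425 - 6085 = 1340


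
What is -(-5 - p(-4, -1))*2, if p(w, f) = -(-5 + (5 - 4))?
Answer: 18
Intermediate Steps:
p(w, f) = 4 (p(w, f) = -(-5 + 1) = -1*(-4) = 4)
-(-5 - p(-4, -1))*2 = -(-5 - 1*4)*2 = -(-5 - 4)*2 = -1*(-9)*2 = 9*2 = 18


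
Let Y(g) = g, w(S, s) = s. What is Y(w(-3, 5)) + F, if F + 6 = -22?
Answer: -23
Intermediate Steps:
F = -28 (F = -6 - 22 = -28)
Y(w(-3, 5)) + F = 5 - 28 = -23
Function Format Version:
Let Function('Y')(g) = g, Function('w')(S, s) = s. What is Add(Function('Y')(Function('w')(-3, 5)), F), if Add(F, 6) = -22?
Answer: -23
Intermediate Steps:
F = -28 (F = Add(-6, -22) = -28)
Add(Function('Y')(Function('w')(-3, 5)), F) = Add(5, -28) = -23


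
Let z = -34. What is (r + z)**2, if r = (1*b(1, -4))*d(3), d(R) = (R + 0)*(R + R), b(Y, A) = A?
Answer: 11236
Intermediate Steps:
d(R) = 2*R**2 (d(R) = R*(2*R) = 2*R**2)
r = -72 (r = (1*(-4))*(2*3**2) = -8*9 = -4*18 = -72)
(r + z)**2 = (-72 - 34)**2 = (-106)**2 = 11236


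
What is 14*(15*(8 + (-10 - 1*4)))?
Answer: -1260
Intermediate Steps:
14*(15*(8 + (-10 - 1*4))) = 14*(15*(8 + (-10 - 4))) = 14*(15*(8 - 14)) = 14*(15*(-6)) = 14*(-90) = -1260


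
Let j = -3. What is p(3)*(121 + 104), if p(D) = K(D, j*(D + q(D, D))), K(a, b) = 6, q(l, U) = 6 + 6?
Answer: 1350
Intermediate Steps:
q(l, U) = 12
p(D) = 6
p(3)*(121 + 104) = 6*(121 + 104) = 6*225 = 1350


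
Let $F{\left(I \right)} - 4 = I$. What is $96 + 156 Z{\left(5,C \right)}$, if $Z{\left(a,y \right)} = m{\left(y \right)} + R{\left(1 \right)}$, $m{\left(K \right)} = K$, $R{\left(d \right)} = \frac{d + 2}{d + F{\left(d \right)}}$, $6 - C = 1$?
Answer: $954$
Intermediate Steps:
$C = 5$ ($C = 6 - 1 = 5$)
$F{\left(I \right)} = 4 + I$
$R{\left(d \right)} = \frac{2 + d}{4 + 2 d}$ ($R{\left(d \right)} = \frac{d + 2}{d + \left(4 + d\right)} = \frac{2 + d}{4 + 2 d}$)
$Z{\left(a,y \right)} = \frac{1}{2} + y$ ($Z{\left(a,y \right)} = y + \frac{1}{2} = \frac{1}{2} + y$)
$96 + 156 Z{\left(5,C \right)} = 96 + 156 \left(\frac{1}{2} + 5\right) = 96 + 156 \cdot \frac{11}{2} = 96 + 858 = 954$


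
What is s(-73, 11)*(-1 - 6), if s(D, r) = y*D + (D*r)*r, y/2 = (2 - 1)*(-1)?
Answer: 60809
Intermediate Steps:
y = -2 (y = 2*((2 - 1)*(-1)) = 2*(1*(-1)) = 2*(-1) = -2)
s(D, r) = -2*D + D*r**2 (s(D, r) = -2*D + (D*r)*r = -2*D + D*r**2)
s(-73, 11)*(-1 - 6) = (-73*(-2 + 11**2))*(-1 - 6) = -73*(-2 + 121)*(-7) = -73*119*(-7) = -8687*(-7) = 60809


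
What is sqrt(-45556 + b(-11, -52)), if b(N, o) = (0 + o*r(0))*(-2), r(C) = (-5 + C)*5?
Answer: 2*I*sqrt(12039) ≈ 219.44*I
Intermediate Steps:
r(C) = -25 + 5*C
b(N, o) = 50*o (b(N, o) = (0 + o*(-25 + 5*0))*(-2) = (0 + o*(-25 + 0))*(-2) = (0 + o*(-25))*(-2) = (0 - 25*o)*(-2) = -25*o*(-2) = 50*o)
sqrt(-45556 + b(-11, -52)) = sqrt(-45556 + 50*(-52)) = sqrt(-45556 - 2600) = sqrt(-48156) = 2*I*sqrt(12039)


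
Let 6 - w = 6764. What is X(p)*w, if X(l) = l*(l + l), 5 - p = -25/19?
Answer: -194630400/361 ≈ -5.3914e+5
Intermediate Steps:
w = -6758 (w = 6 - 1*6764 = 6 - 6764 = -6758)
p = 120/19 (p = 5 - (-25)/19 = 5 - 1*(-25/19) = 5 + 25/19 = 120/19 ≈ 6.3158)
X(l) = 2*l**2 (X(l) = l*(2*l) = 2*l**2)
X(p)*w = (2*(120/19)**2)*(-6758) = (2*(14400/361))*(-6758) = (28800/361)*(-6758) = -194630400/361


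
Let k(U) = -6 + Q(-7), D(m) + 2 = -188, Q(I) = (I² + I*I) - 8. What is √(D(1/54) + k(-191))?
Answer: I*√106 ≈ 10.296*I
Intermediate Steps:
Q(I) = -8 + 2*I² (Q(I) = (I² + I²) - 8 = 2*I² - 8 = -8 + 2*I²)
D(m) = -190 (D(m) = -2 - 188 = -190)
k(U) = 84 (k(U) = -6 + (-8 + 2*(-7)²) = -6 + (-8 + 2*49) = -6 + (-8 + 98) = -6 + 90 = 84)
√(D(1/54) + k(-191)) = √(-190 + 84) = √(-106) = I*√106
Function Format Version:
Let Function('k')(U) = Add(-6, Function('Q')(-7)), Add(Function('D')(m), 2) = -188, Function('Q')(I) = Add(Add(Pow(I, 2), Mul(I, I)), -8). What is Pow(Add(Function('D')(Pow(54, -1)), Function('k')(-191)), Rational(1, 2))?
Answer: Mul(I, Pow(106, Rational(1, 2))) ≈ Mul(10.296, I)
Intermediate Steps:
Function('Q')(I) = Add(-8, Mul(2, Pow(I, 2))) (Function('Q')(I) = Add(Add(Pow(I, 2), Pow(I, 2)), -8) = Add(Mul(2, Pow(I, 2)), -8) = Add(-8, Mul(2, Pow(I, 2))))
Function('D')(m) = -190 (Function('D')(m) = Add(-2, -188) = -190)
Function('k')(U) = 84 (Function('k')(U) = Add(-6, Add(-8, Mul(2, Pow(-7, 2)))) = Add(-6, Add(-8, Mul(2, 49))) = Add(-6, Add(-8, 98)) = Add(-6, 90) = 84)
Pow(Add(Function('D')(Pow(54, -1)), Function('k')(-191)), Rational(1, 2)) = Pow(Add(-190, 84), Rational(1, 2)) = Pow(-106, Rational(1, 2)) = Mul(I, Pow(106, Rational(1, 2)))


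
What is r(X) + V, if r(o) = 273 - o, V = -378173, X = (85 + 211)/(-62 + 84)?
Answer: -4157048/11 ≈ -3.7791e+5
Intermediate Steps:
X = 148/11 (X = 296/22 = 296*(1/22) = 148/11 ≈ 13.455)
r(X) + V = (273 - 1*148/11) - 378173 = (273 - 148/11) - 378173 = 2855/11 - 378173 = -4157048/11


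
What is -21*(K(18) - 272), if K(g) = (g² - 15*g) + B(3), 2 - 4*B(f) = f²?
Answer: 18459/4 ≈ 4614.8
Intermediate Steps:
B(f) = ½ - f²/4
K(g) = -7/4 + g² - 15*g (K(g) = (g² - 15*g) + (½ - ¼*3²) = (g² - 15*g) + (½ - ¼*9) = (g² - 15*g) + (½ - 9/4) = (g² - 15*g) - 7/4 = -7/4 + g² - 15*g)
-21*(K(18) - 272) = -21*((-7/4 + 18² - 15*18) - 272) = -21*((-7/4 + 324 - 270) - 272) = -21*(209/4 - 272) = -21*(-879/4) = 18459/4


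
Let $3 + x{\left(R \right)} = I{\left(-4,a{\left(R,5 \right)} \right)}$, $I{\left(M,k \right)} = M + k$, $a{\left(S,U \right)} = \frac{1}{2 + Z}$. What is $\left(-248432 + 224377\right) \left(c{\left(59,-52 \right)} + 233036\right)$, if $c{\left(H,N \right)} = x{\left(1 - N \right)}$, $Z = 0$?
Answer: $- \frac{11211049245}{2} \approx -5.6055 \cdot 10^{9}$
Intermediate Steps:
$a{\left(S,U \right)} = \frac{1}{2}$ ($a{\left(S,U \right)} = \frac{1}{2 + 0} = \frac{1}{2}$)
$x{\left(R \right)} = - \frac{13}{2}$ ($x{\left(R \right)} = -3 + \left(-4 + \frac{1}{2}\right) = -3 - \frac{7}{2} = - \frac{13}{2}$)
$c{\left(H,N \right)} = - \frac{13}{2}$
$\left(-248432 + 224377\right) \left(c{\left(59,-52 \right)} + 233036\right) = \left(-248432 + 224377\right) \left(- \frac{13}{2} + 233036\right) = \left(-24055\right) \frac{466059}{2} = - \frac{11211049245}{2}$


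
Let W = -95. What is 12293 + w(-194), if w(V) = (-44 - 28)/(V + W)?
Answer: 3552749/289 ≈ 12293.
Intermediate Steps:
w(V) = -72/(-95 + V) (w(V) = (-44 - 28)/(V - 95) = -72/(-95 + V))
12293 + w(-194) = 12293 - 72/(-95 - 194) = 12293 - 72/(-289) = 12293 - 72*(-1/289) = 12293 + 72/289 = 3552749/289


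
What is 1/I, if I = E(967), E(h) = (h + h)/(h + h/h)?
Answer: 484/967 ≈ 0.50052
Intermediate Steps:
E(h) = 2*h/(1 + h) (E(h) = (2*h)/(h + 1) = (2*h)/(1 + h) = 2*h/(1 + h))
I = 967/484 (I = 2*967/(1 + 967) = 2*967/968 = 2*967*(1/968) = 967/484 ≈ 1.9979)
1/I = 1/(967/484) = 484/967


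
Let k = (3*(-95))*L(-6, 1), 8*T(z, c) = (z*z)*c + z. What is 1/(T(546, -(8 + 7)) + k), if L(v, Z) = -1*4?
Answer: -4/2231037 ≈ -1.7929e-6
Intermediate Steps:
L(v, Z) = -4
T(z, c) = z/8 + c*z**2/8 (T(z, c) = ((z*z)*c + z)/8 = (z**2*c + z)/8 = (c*z**2 + z)/8 = (z + c*z**2)/8 = z/8 + c*z**2/8)
k = 1140 (k = (3*(-95))*(-4) = -285*(-4) = 1140)
1/(T(546, -(8 + 7)) + k) = 1/((1/8)*546*(1 - (8 + 7)*546) + 1140) = 1/((1/8)*546*(1 - 1*15*546) + 1140) = 1/((1/8)*546*(1 - 15*546) + 1140) = 1/((1/8)*546*(1 - 8190) + 1140) = 1/((1/8)*546*(-8189) + 1140) = 1/(-2235597/4 + 1140) = 1/(-2231037/4) = -4/2231037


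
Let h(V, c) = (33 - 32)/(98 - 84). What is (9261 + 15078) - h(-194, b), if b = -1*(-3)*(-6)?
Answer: 340745/14 ≈ 24339.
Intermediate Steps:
b = -18 (b = 3*(-6) = -18)
h(V, c) = 1/14
(9261 + 15078) - h(-194, b) = (9261 + 15078) - 1*1/14 = 24339 - 1/14 = 340745/14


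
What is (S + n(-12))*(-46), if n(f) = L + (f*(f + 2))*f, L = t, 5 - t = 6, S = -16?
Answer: 67022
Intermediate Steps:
t = -1 (t = 5 - 1*6 = 5 - 6 = -1)
L = -1
n(f) = -1 + f²*(2 + f) (n(f) = -1 + (f*(f + 2))*f = -1 + (f*(2 + f))*f = -1 + f²*(2 + f))
(S + n(-12))*(-46) = (-16 + (-1 + (-12)³ + 2*(-12)²))*(-46) = (-16 + (-1 - 1728 + 2*144))*(-46) = (-16 + (-1 - 1728 + 288))*(-46) = (-16 - 1441)*(-46) = -1457*(-46) = 67022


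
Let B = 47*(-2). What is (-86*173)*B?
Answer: 1398532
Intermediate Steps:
B = -94
(-86*173)*B = -86*173*(-94) = -14878*(-94) = 1398532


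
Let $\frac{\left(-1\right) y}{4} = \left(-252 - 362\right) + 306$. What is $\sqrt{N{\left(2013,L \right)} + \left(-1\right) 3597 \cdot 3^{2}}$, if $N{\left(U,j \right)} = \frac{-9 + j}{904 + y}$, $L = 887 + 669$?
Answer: $\frac{i \sqrt{36924594654}}{1068} \approx 179.92 i$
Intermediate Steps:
$L = 1556$
$y = 1232$ ($y = - 4 \left(\left(-252 - 362\right) + 306\right) = - 4 \left(-614 + 306\right) = \left(-4\right) \left(-308\right) = 1232$)
$N{\left(U,j \right)} = - \frac{3}{712} + \frac{j}{2136}$ ($N{\left(U,j \right)} = \frac{-9 + j}{904 + 1232} = \frac{-9 + j}{2136} = \left(-9 + j\right) \frac{1}{2136} = - \frac{3}{712} + \frac{j}{2136}$)
$\sqrt{N{\left(2013,L \right)} + \left(-1\right) 3597 \cdot 3^{2}} = \sqrt{\left(- \frac{3}{712} + \frac{1}{2136} \cdot 1556\right) + \left(-1\right) 3597 \cdot 3^{2}} = \sqrt{\left(- \frac{3}{712} + \frac{389}{534}\right) - 32373} = \sqrt{\frac{1547}{2136} - 32373} = \sqrt{- \frac{69147181}{2136}} = \frac{i \sqrt{36924594654}}{1068}$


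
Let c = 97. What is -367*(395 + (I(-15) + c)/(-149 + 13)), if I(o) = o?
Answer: -9842573/68 ≈ -1.4474e+5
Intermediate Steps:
-367*(395 + (I(-15) + c)/(-149 + 13)) = -367*(395 + (-15 + 97)/(-149 + 13)) = -367*(395 + 82/(-136)) = -367*(395 + 82*(-1/136)) = -367*(395 - 41/68) = -367*26819/68 = -9842573/68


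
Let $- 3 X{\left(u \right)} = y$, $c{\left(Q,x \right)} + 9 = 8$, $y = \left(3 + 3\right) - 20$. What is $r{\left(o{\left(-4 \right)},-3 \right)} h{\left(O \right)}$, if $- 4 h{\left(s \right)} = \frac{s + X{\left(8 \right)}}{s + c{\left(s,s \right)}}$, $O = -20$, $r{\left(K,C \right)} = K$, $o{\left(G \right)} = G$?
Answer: $\frac{46}{63} \approx 0.73016$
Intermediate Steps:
$y = -14$ ($y = 6 - 20 = -14$)
$c{\left(Q,x \right)} = -1$ ($c{\left(Q,x \right)} = -9 + 8 = -1$)
$X{\left(u \right)} = \frac{14}{3}$ ($X{\left(u \right)} = \left(- \frac{1}{3}\right) \left(-14\right) = \frac{14}{3}$)
$h{\left(s \right)} = - \frac{\frac{14}{3} + s}{4 \left(-1 + s\right)}$ ($h{\left(s \right)} = - \frac{\left(s + \frac{14}{3}\right) \frac{1}{s - 1}}{4} = - \frac{\left(\frac{14}{3} + s\right) \frac{1}{-1 + s}}{4} = - \frac{\frac{1}{-1 + s} \left(\frac{14}{3} + s\right)}{4} = - \frac{\frac{14}{3} + s}{4 \left(-1 + s\right)}$)
$r{\left(o{\left(-4 \right)},-3 \right)} h{\left(O \right)} = - 4 \frac{-14 - -60}{12 \left(-1 - 20\right)} = - 4 \frac{-14 + 60}{12 \left(-21\right)} = - 4 \cdot \frac{1}{12} \left(- \frac{1}{21}\right) 46 = \left(-4\right) \left(- \frac{23}{126}\right) = \frac{46}{63}$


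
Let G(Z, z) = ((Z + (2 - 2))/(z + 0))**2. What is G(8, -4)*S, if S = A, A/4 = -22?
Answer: -352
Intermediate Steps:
A = -88 (A = 4*(-22) = -88)
S = -88
G(Z, z) = Z**2/z**2 (G(Z, z) = ((Z + 0)/z)**2 = (Z/z)**2 = Z**2/z**2)
G(8, -4)*S = (8**2/(-4)**2)*(-88) = (64*(1/16))*(-88) = 4*(-88) = -352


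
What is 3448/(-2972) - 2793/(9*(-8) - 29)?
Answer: 1988137/75043 ≈ 26.493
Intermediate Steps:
3448/(-2972) - 2793/(9*(-8) - 29) = 3448*(-1/2972) - 2793/(-72 - 29) = -862/743 - 2793/(-101) = -862/743 - 2793*(-1/101) = -862/743 + 2793/101 = 1988137/75043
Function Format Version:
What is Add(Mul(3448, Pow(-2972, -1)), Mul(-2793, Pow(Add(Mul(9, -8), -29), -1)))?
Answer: Rational(1988137, 75043) ≈ 26.493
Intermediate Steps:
Add(Mul(3448, Pow(-2972, -1)), Mul(-2793, Pow(Add(Mul(9, -8), -29), -1))) = Add(Mul(3448, Rational(-1, 2972)), Mul(-2793, Pow(Add(-72, -29), -1))) = Add(Rational(-862, 743), Mul(-2793, Pow(-101, -1))) = Add(Rational(-862, 743), Mul(-2793, Rational(-1, 101))) = Add(Rational(-862, 743), Rational(2793, 101)) = Rational(1988137, 75043)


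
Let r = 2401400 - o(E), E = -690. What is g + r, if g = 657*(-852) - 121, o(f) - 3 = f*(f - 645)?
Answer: 920362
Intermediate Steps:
o(f) = 3 + f*(-645 + f) (o(f) = 3 + f*(f - 645) = 3 + f*(-645 + f))
g = -559885 (g = -559764 - 121 = -559885)
r = 1480247 (r = 2401400 - (3 + (-690)**2 - 645*(-690)) = 2401400 - (3 + 476100 + 445050) = 2401400 - 1*921153 = 2401400 - 921153 = 1480247)
g + r = -559885 + 1480247 = 920362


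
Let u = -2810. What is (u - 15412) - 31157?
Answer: -49379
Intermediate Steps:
(u - 15412) - 31157 = (-2810 - 15412) - 31157 = -18222 - 31157 = -49379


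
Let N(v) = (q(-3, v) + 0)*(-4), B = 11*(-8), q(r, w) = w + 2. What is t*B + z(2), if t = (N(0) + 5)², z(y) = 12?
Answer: -780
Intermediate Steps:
q(r, w) = 2 + w
B = -88
N(v) = -8 - 4*v (N(v) = ((2 + v) + 0)*(-4) = (2 + v)*(-4) = -8 - 4*v)
t = 9 (t = ((-8 - 4*0) + 5)² = ((-8 + 0) + 5)² = (-8 + 5)² = (-3)² = 9)
t*B + z(2) = 9*(-88) + 12 = -792 + 12 = -780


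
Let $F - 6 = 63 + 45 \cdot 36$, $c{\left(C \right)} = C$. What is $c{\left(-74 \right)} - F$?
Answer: $-1763$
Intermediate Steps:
$F = 1689$ ($F = 6 + \left(63 + 45 \cdot 36\right) = 6 + \left(63 + 1620\right) = 6 + 1683 = 1689$)
$c{\left(-74 \right)} - F = -74 - 1689 = -1763$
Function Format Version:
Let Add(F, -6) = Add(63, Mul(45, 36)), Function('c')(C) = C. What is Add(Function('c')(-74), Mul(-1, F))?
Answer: -1763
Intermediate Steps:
F = 1689 (F = Add(6, Add(63, Mul(45, 36))) = Add(6, Add(63, 1620)) = Add(6, 1683) = 1689)
Add(Function('c')(-74), Mul(-1, F)) = Add(-74, Mul(-1, 1689)) = Add(-74, -1689) = -1763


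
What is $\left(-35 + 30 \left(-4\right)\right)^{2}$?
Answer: $24025$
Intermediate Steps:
$\left(-35 + 30 \left(-4\right)\right)^{2} = \left(-35 - 120\right)^{2} = \left(-155\right)^{2} = 24025$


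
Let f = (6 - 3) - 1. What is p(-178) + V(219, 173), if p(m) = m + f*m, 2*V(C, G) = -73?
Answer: -1141/2 ≈ -570.50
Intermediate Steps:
V(C, G) = -73/2 (V(C, G) = (½)*(-73) = -73/2)
f = 2 (f = 3 - 1 = 2)
p(m) = 3*m (p(m) = m + 2*m = 3*m)
p(-178) + V(219, 173) = 3*(-178) - 73/2 = -534 - 73/2 = -1141/2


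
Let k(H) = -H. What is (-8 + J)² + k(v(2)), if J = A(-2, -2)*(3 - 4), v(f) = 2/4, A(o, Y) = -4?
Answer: 31/2 ≈ 15.500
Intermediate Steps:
v(f) = ½ (v(f) = 2*(¼) = ½)
J = 4 (J = -4*(3 - 4) = -4*(-1) = 4)
(-8 + J)² + k(v(2)) = (-8 + 4)² - 1*½ = (-4)² - ½ = 16 - ½ = 31/2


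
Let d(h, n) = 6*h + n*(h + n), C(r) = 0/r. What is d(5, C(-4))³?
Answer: 27000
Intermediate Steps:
C(r) = 0
d(5, C(-4))³ = (0² + 6*5 + 5*0)³ = (0 + 30 + 0)³ = 30³ = 27000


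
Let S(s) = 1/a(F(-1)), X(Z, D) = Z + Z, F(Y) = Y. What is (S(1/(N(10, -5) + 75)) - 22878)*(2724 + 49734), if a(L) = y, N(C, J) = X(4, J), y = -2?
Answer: -1200160353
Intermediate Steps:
X(Z, D) = 2*Z
N(C, J) = 8 (N(C, J) = 2*4 = 8)
a(L) = -2
S(s) = -½ (S(s) = 1/(-2) = -½)
(S(1/(N(10, -5) + 75)) - 22878)*(2724 + 49734) = (-½ - 22878)*(2724 + 49734) = -45757/2*52458 = -1200160353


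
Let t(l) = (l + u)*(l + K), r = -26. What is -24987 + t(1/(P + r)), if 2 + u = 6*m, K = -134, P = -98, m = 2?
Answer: -404788575/15376 ≈ -26326.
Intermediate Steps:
u = 10 (u = -2 + 6*2 = -2 + 12 = 10)
t(l) = (-134 + l)*(10 + l) (t(l) = (l + 10)*(l - 134) = (10 + l)*(-134 + l) = (-134 + l)*(10 + l))
-24987 + t(1/(P + r)) = -24987 + (-1340 + (1/(-98 - 26))² - 124/(-98 - 26)) = -24987 + (-1340 + (1/(-124))² - 124/(-124)) = -24987 + (-1340 + (-1/124)² - 124*(-1/124)) = -24987 + (-1340 + 1/15376 + 1) = -24987 - 20588463/15376 = -404788575/15376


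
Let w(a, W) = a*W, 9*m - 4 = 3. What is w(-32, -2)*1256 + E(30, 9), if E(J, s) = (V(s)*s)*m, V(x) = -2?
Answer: 80370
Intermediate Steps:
m = 7/9 (m = 4/9 + (⅑)*3 = 4/9 + ⅓ = 7/9 ≈ 0.77778)
w(a, W) = W*a
E(J, s) = -14*s/9 (E(J, s) = -2*s*(7/9) = -14*s/9)
w(-32, -2)*1256 + E(30, 9) = -2*(-32)*1256 - 14/9*9 = 64*1256 - 14 = 80384 - 14 = 80370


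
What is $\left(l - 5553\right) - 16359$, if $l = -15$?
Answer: $-21927$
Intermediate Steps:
$\left(l - 5553\right) - 16359 = \left(-15 - 5553\right) - 16359 = -5568 - 16359 = -21927$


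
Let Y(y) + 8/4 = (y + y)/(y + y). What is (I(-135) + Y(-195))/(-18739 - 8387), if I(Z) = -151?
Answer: 76/13563 ≈ 0.0056035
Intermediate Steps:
Y(y) = -1 (Y(y) = -2 + (y + y)/(y + y) = -2 + (2*y)/((2*y)) = -2 + (2*y)*(1/(2*y)) = -2 + 1 = -1)
(I(-135) + Y(-195))/(-18739 - 8387) = (-151 - 1)/(-18739 - 8387) = -152/(-27126) = -152*(-1/27126) = 76/13563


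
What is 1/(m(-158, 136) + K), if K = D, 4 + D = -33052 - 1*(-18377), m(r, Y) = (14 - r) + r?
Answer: -1/14665 ≈ -6.8190e-5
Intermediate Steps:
m(r, Y) = 14
D = -14679 (D = -4 + (-33052 - 1*(-18377)) = -4 + (-33052 + 18377) = -4 - 14675 = -14679)
K = -14679
1/(m(-158, 136) + K) = 1/(14 - 14679) = 1/(-14665) = -1/14665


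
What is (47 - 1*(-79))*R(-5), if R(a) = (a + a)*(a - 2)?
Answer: 8820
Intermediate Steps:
R(a) = 2*a*(-2 + a) (R(a) = (2*a)*(-2 + a) = 2*a*(-2 + a))
(47 - 1*(-79))*R(-5) = (47 - 1*(-79))*(2*(-5)*(-2 - 5)) = (47 + 79)*(2*(-5)*(-7)) = 126*70 = 8820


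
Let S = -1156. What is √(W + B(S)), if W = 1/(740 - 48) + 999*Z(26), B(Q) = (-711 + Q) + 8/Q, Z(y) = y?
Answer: √834051964433/5882 ≈ 155.26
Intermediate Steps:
B(Q) = -711 + Q + 8/Q
W = 17974009/692 (W = 1/(740 - 48) + 999*26 = 1/692 + 25974 = 17974009/692 ≈ 25974.)
√(W + B(S)) = √(17974009/692 + (-711 - 1156 + 8/(-1156))) = √(17974009/692 + (-711 - 1156 + 8*(-1/1156))) = √(17974009/692 + (-711 - 1156 - 2/289)) = √(17974009/692 - 539565/289) = √(4821109621/199988) = √834051964433/5882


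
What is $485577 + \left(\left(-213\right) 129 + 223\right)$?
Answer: $458323$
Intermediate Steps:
$485577 + \left(\left(-213\right) 129 + 223\right) = 485577 + \left(-27477 + 223\right) = 485577 - 27254 = 458323$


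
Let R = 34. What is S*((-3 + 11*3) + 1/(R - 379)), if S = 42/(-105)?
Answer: -20698/1725 ≈ -11.999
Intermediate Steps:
S = -2/5 (S = 42*(-1/105) = -2/5 ≈ -0.40000)
S*((-3 + 11*3) + 1/(R - 379)) = -2*((-3 + 11*3) + 1/(34 - 379))/5 = -2*((-3 + 33) + 1/(-345))/5 = -2*(30 - 1/345)/5 = -2/5*10349/345 = -20698/1725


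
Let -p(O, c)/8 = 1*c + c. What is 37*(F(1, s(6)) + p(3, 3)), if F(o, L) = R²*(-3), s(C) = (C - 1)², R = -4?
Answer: -3552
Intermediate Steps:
s(C) = (-1 + C)²
p(O, c) = -16*c (p(O, c) = -8*(1*c + c) = -8*(c + c) = -16*c)
F(o, L) = -48 (F(o, L) = (-4)²*(-3) = 16*(-3) = -48)
37*(F(1, s(6)) + p(3, 3)) = 37*(-48 - 16*3) = 37*(-48 - 48) = 37*(-96) = -3552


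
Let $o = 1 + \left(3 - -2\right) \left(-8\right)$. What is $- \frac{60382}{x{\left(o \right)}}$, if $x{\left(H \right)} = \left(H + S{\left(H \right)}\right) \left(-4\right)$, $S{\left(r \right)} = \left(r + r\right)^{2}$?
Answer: $\frac{30191}{12090} \approx 2.4972$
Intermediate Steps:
$o = -39$ ($o = 1 + \left(3 + 2\right) \left(-8\right) = 1 + 5 \left(-8\right) = 1 - 40 = -39$)
$S{\left(r \right)} = 4 r^{2}$ ($S{\left(r \right)} = \left(2 r\right)^{2} = 4 r^{2}$)
$x{\left(H \right)} = - 16 H^{2} - 4 H$ ($x{\left(H \right)} = \left(H + 4 H^{2}\right) \left(-4\right) = - 16 H^{2} - 4 H$)
$- \frac{60382}{x{\left(o \right)}} = - \frac{60382}{4 \left(-39\right) \left(-1 - -156\right)} = - \frac{60382}{4 \left(-39\right) \left(-1 + 156\right)} = - \frac{60382}{4 \left(-39\right) 155} = - \frac{60382}{-24180} = \left(-60382\right) \left(- \frac{1}{24180}\right) = \frac{30191}{12090}$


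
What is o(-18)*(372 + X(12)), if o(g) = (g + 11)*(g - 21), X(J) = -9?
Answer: 99099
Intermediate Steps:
o(g) = (-21 + g)*(11 + g) (o(g) = (11 + g)*(-21 + g) = (-21 + g)*(11 + g))
o(-18)*(372 + X(12)) = (-231 + (-18)**2 - 10*(-18))*(372 - 9) = (-231 + 324 + 180)*363 = 273*363 = 99099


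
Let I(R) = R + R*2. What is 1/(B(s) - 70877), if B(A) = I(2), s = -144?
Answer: -1/70871 ≈ -1.4110e-5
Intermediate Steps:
I(R) = 3*R (I(R) = R + 2*R = 3*R)
B(A) = 6 (B(A) = 3*2 = 6)
1/(B(s) - 70877) = 1/(6 - 70877) = 1/(-70871) = -1/70871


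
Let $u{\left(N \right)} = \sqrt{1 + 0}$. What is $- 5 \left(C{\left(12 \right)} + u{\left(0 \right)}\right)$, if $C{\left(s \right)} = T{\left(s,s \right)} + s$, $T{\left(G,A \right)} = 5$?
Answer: $-90$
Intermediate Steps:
$u{\left(N \right)} = 1$ ($u{\left(N \right)} = \sqrt{1} = 1$)
$C{\left(s \right)} = 5 + s$
$- 5 \left(C{\left(12 \right)} + u{\left(0 \right)}\right) = - 5 \left(\left(5 + 12\right) + 1\right) = - 5 \left(17 + 1\right) = \left(-5\right) 18 = -90$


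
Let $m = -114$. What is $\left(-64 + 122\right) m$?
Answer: $-6612$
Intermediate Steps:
$\left(-64 + 122\right) m = \left(-64 + 122\right) \left(-114\right) = 58 \left(-114\right) = -6612$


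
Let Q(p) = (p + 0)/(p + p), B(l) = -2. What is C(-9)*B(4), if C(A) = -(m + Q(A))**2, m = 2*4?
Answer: 289/2 ≈ 144.50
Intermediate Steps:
Q(p) = 1/2 (Q(p) = p/((2*p)) = p*(1/(2*p)) = 1/2)
m = 8
C(A) = -289/4 (C(A) = -(8 + 1/2)**2 = -(17/2)**2 = -1*289/4 = -289/4)
C(-9)*B(4) = -289/4*(-2) = 289/2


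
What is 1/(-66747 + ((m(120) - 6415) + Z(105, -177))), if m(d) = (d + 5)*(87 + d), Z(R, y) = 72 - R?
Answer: -1/47320 ≈ -2.1133e-5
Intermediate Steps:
m(d) = (5 + d)*(87 + d)
1/(-66747 + ((m(120) - 6415) + Z(105, -177))) = 1/(-66747 + (((435 + 120**2 + 92*120) - 6415) + (72 - 1*105))) = 1/(-66747 + (((435 + 14400 + 11040) - 6415) + (72 - 105))) = 1/(-66747 + ((25875 - 6415) - 33)) = 1/(-66747 + (19460 - 33)) = 1/(-66747 + 19427) = 1/(-47320) = -1/47320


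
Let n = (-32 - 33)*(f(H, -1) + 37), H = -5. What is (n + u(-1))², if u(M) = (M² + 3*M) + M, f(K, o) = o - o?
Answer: 5798464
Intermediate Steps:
f(K, o) = 0
u(M) = M² + 4*M
n = -2405 (n = (-32 - 33)*(0 + 37) = -65*37 = -2405)
(n + u(-1))² = (-2405 - (4 - 1))² = (-2405 - 1*3)² = (-2405 - 3)² = (-2408)² = 5798464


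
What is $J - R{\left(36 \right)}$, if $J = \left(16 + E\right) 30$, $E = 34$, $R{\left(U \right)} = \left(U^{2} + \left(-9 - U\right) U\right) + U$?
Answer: $1788$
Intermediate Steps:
$R{\left(U \right)} = U + U^{2} + U \left(-9 - U\right)$ ($R{\left(U \right)} = \left(U^{2} + U \left(-9 - U\right)\right) + U = U + U^{2} + U \left(-9 - U\right)$)
$J = 1500$ ($J = \left(16 + 34\right) 30 = 50 \cdot 30 = 1500$)
$J - R{\left(36 \right)} = 1500 - \left(-8\right) 36 = 1500 - -288 = 1500 + 288 = 1788$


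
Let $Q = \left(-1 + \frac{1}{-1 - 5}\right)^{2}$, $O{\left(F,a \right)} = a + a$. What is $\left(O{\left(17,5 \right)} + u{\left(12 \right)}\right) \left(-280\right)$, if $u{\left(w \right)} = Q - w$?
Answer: $\frac{1610}{9} \approx 178.89$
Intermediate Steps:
$O{\left(F,a \right)} = 2 a$
$Q = \frac{49}{36}$ ($Q = \left(-1 + \frac{1}{-6}\right)^{2} = \left(-1 - \frac{1}{6}\right)^{2} = \left(- \frac{7}{6}\right)^{2} = \frac{49}{36} \approx 1.3611$)
$u{\left(w \right)} = \frac{49}{36} - w$
$\left(O{\left(17,5 \right)} + u{\left(12 \right)}\right) \left(-280\right) = \left(2 \cdot 5 + \left(\frac{49}{36} - 12\right)\right) \left(-280\right) = \left(10 + \left(\frac{49}{36} - 12\right)\right) \left(-280\right) = \left(10 - \frac{383}{36}\right) \left(-280\right) = \left(- \frac{23}{36}\right) \left(-280\right) = \frac{1610}{9}$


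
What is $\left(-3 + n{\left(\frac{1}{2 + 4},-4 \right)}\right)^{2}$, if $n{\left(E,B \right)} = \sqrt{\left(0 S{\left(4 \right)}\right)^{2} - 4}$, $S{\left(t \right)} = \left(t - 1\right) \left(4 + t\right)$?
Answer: $5 - 12 i \approx 5.0 - 12.0 i$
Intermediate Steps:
$S{\left(t \right)} = \left(-1 + t\right) \left(4 + t\right)$
$n{\left(E,B \right)} = 2 i$ ($n{\left(E,B \right)} = \sqrt{\left(0 \left(-4 + 4^{2} + 3 \cdot 4\right)\right)^{2} - 4} = \sqrt{\left(0 \left(-4 + 16 + 12\right)\right)^{2} - 4} = \sqrt{\left(0 \cdot 24\right)^{2} - 4} = \sqrt{0^{2} - 4} = \sqrt{0 - 4} = \sqrt{-4} = 2 i$)
$\left(-3 + n{\left(\frac{1}{2 + 4},-4 \right)}\right)^{2} = \left(-3 + 2 i\right)^{2}$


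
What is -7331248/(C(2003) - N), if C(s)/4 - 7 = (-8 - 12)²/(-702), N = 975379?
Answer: 2573268048/342349001 ≈ 7.5165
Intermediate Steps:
C(s) = 9028/351 (C(s) = 28 + 4*((-8 - 12)²/(-702)) = 28 + 4*((-20)²*(-1/702)) = 28 + 4*(400*(-1/702)) = 28 + 4*(-200/351) = 28 - 800/351 = 9028/351)
-7331248/(C(2003) - N) = -7331248/(9028/351 - 1*975379) = -7331248/(9028/351 - 975379) = -7331248/(-342349001/351) = -7331248*(-351/342349001) = 2573268048/342349001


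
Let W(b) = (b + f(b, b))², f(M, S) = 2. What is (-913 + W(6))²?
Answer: 720801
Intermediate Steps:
W(b) = (2 + b)² (W(b) = (b + 2)² = (2 + b)²)
(-913 + W(6))² = (-913 + (2 + 6)²)² = (-913 + 8²)² = (-913 + 64)² = (-849)² = 720801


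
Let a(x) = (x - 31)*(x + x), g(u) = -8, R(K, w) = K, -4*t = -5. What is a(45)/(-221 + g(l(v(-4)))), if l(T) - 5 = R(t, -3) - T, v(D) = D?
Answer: -1260/229 ≈ -5.5022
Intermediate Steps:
t = 5/4 (t = -1/4*(-5) = 5/4 ≈ 1.2500)
l(T) = 25/4 - T (l(T) = 5 + (5/4 - T) = 25/4 - T)
a(x) = 2*x*(-31 + x) (a(x) = (-31 + x)*(2*x) = 2*x*(-31 + x))
a(45)/(-221 + g(l(v(-4)))) = (2*45*(-31 + 45))/(-221 - 8) = (2*45*14)/(-229) = 1260*(-1/229) = -1260/229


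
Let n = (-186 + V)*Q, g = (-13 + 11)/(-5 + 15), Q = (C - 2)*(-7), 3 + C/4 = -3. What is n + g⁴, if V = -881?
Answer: -121371249/625 ≈ -1.9419e+5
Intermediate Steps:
C = -24 (C = -12 + 4*(-3) = -12 - 12 = -24)
Q = 182 (Q = (-24 - 2)*(-7) = -26*(-7) = 182)
g = -⅕ (g = -2/10 = -2*⅒ = -⅕ ≈ -0.20000)
n = -194194 (n = (-186 - 881)*182 = -1067*182 = -194194)
n + g⁴ = -194194 + (-⅕)⁴ = -194194 + 1/625 = -121371249/625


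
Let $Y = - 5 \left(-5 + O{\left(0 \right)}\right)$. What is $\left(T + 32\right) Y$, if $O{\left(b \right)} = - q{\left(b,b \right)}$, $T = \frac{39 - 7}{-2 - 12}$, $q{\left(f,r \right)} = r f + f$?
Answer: $\frac{5200}{7} \approx 742.86$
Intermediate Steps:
$q{\left(f,r \right)} = f + f r$ ($q{\left(f,r \right)} = f r + f = f + f r$)
$T = - \frac{16}{7}$ ($T = \frac{32}{-14} = 32 \left(- \frac{1}{14}\right) = - \frac{16}{7} \approx -2.2857$)
$O{\left(b \right)} = - b \left(1 + b\right)$
$Y = 25$ ($Y = - 5 \left(-5 - 0 \left(1 + 0\right)\right) = - 5 \left(-5 - 0 \cdot 1\right) = - 5 \left(-5 + 0\right) = \left(-5\right) \left(-5\right) = 25$)
$\left(T + 32\right) Y = \left(- \frac{16}{7} + 32\right) 25 = \frac{208}{7} \cdot 25 = \frac{5200}{7}$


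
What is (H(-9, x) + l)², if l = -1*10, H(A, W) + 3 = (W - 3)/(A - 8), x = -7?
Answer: 44521/289 ≈ 154.05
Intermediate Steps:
H(A, W) = -3 + (-3 + W)/(-8 + A) (H(A, W) = -3 + (W - 3)/(A - 8) = -3 + (-3 + W)/(-8 + A))
l = -10
(H(-9, x) + l)² = ((21 - 7 - 3*(-9))/(-8 - 9) - 10)² = ((21 - 7 + 27)/(-17) - 10)² = (-1/17*41 - 10)² = (-41/17 - 10)² = (-211/17)² = 44521/289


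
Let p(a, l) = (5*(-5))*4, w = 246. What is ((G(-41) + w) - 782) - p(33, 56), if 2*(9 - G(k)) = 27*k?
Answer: 253/2 ≈ 126.50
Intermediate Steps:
G(k) = 9 - 27*k/2
p(a, l) = -100 (p(a, l) = -25*4 = -100)
((G(-41) + w) - 782) - p(33, 56) = (((9 - 27/2*(-41)) + 246) - 782) - 1*(-100) = (((9 + 1107/2) + 246) - 782) + 100 = ((1125/2 + 246) - 782) + 100 = (1617/2 - 782) + 100 = 53/2 + 100 = 253/2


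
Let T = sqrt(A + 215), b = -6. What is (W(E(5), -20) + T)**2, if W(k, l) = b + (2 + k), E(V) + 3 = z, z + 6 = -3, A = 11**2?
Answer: 592 - 128*sqrt(21) ≈ 5.4303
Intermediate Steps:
A = 121
z = -9 (z = -6 - 3 = -9)
E(V) = -12 (E(V) = -3 - 9 = -12)
T = 4*sqrt(21) (T = sqrt(121 + 215) = sqrt(336) = 4*sqrt(21) ≈ 18.330)
W(k, l) = -4 + k (W(k, l) = -6 + (2 + k) = -4 + k)
(W(E(5), -20) + T)**2 = ((-4 - 12) + 4*sqrt(21))**2 = (-16 + 4*sqrt(21))**2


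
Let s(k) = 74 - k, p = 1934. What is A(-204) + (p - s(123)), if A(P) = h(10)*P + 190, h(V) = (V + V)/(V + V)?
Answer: 1969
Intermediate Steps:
h(V) = 1 (h(V) = (2*V)/((2*V)) = (2*V)*(1/(2*V)) = 1)
A(P) = 190 + P (A(P) = 1*P + 190 = P + 190 = 190 + P)
A(-204) + (p - s(123)) = (190 - 204) + (1934 - (74 - 1*123)) = -14 + (1934 - (74 - 123)) = -14 + (1934 - 1*(-49)) = -14 + (1934 + 49) = -14 + 1983 = 1969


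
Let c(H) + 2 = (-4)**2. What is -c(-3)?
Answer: -14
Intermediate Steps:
c(H) = 14 (c(H) = -2 + (-4)**2 = -2 + 16 = 14)
-c(-3) = -1*14 = -14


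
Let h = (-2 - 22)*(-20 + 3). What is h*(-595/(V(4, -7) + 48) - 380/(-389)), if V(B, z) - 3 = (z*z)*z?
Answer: 34926330/28397 ≈ 1229.9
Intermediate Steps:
V(B, z) = 3 + z³ (V(B, z) = 3 + (z*z)*z = 3 + z²*z = 3 + z³)
h = 408 (h = -24*(-17) = 408)
h*(-595/(V(4, -7) + 48) - 380/(-389)) = 408*(-595/((3 + (-7)³) + 48) - 380/(-389)) = 408*(-595/((3 - 343) + 48) - 380*(-1/389)) = 408*(-595/(-340 + 48) + 380/389) = 408*(-595/(-292) + 380/389) = 408*(-595*(-1/292) + 380/389) = 408*(595/292 + 380/389) = 408*(342415/113588) = 34926330/28397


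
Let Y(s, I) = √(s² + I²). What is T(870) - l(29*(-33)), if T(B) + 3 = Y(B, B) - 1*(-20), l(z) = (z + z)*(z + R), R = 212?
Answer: -1425913 + 870*√2 ≈ -1.4247e+6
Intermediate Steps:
Y(s, I) = √(I² + s²)
l(z) = 2*z*(212 + z) (l(z) = (z + z)*(z + 212) = (2*z)*(212 + z) = 2*z*(212 + z))
T(B) = 17 + √2*√(B²) (T(B) = -3 + (√(B² + B²) - 1*(-20)) = -3 + (√(2*B²) + 20) = -3 + (√2*√(B²) + 20) = -3 + (20 + √2*√(B²)) = 17 + √2*√(B²))
T(870) - l(29*(-33)) = (17 + √2*√(870²)) - 2*29*(-33)*(212 + 29*(-33)) = (17 + √2*√756900) - 2*(-957)*(212 - 957) = (17 + √2*870) - 2*(-957)*(-745) = (17 + 870*√2) - 1*1425930 = (17 + 870*√2) - 1425930 = -1425913 + 870*√2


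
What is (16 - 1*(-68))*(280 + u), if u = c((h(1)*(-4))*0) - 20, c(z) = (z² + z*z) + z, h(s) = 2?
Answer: 21840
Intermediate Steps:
c(z) = z + 2*z² (c(z) = (z² + z²) + z = 2*z² + z = z + 2*z²)
u = -20 (u = ((2*(-4))*0)*(1 + 2*((2*(-4))*0)) - 20 = (-8*0)*(1 + 2*(-8*0)) - 20 = 0*(1 + 2*0) - 20 = 0*(1 + 0) - 20 = 0*1 - 20 = 0 - 20 = -20)
(16 - 1*(-68))*(280 + u) = (16 - 1*(-68))*(280 - 20) = (16 + 68)*260 = 84*260 = 21840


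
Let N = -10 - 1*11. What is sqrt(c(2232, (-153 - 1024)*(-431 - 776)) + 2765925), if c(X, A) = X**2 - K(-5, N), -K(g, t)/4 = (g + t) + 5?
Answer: sqrt(7747665) ≈ 2783.5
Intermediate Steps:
N = -21 (N = -10 - 11 = -21)
K(g, t) = -20 - 4*g - 4*t (K(g, t) = -4*((g + t) + 5) = -4*(5 + g + t) = -20 - 4*g - 4*t)
c(X, A) = -84 + X**2 (c(X, A) = X**2 - (-20 - 4*(-5) - 4*(-21)) = X**2 - (-20 + 20 + 84) = X**2 - 1*84 = X**2 - 84 = -84 + X**2)
sqrt(c(2232, (-153 - 1024)*(-431 - 776)) + 2765925) = sqrt((-84 + 2232**2) + 2765925) = sqrt((-84 + 4981824) + 2765925) = sqrt(4981740 + 2765925) = sqrt(7747665)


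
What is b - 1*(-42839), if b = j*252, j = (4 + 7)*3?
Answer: 51155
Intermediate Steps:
j = 33 (j = 11*3 = 33)
b = 8316 (b = 33*252 = 8316)
b - 1*(-42839) = 8316 - 1*(-42839) = 8316 + 42839 = 51155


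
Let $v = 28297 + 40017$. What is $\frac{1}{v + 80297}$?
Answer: $\frac{1}{148611} \approx 6.729 \cdot 10^{-6}$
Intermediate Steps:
$v = 68314$
$\frac{1}{v + 80297} = \frac{1}{68314 + 80297} = \frac{1}{148611}$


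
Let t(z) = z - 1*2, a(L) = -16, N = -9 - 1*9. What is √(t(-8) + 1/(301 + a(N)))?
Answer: I*√811965/285 ≈ 3.1617*I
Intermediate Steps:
N = -18 (N = -9 - 9 = -18)
t(z) = -2 + z (t(z) = z - 2 = -2 + z)
√(t(-8) + 1/(301 + a(N))) = √((-2 - 8) + 1/(301 - 16)) = √(-10 + 1/285) = √(-2849/285) = I*√811965/285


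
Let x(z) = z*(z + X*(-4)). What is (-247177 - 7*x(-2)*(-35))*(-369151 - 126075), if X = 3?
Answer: 119011226642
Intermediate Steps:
x(z) = z*(-12 + z) (x(z) = z*(z + 3*(-4)) = z*(z - 12) = z*(-12 + z))
(-247177 - 7*x(-2)*(-35))*(-369151 - 126075) = (-247177 - (-14)*(-12 - 2)*(-35))*(-369151 - 126075) = (-247177 - (-14)*(-14)*(-35))*(-495226) = (-247177 - 7*28*(-35))*(-495226) = (-247177 - 196*(-35))*(-495226) = (-247177 + 6860)*(-495226) = -240317*(-495226) = 119011226642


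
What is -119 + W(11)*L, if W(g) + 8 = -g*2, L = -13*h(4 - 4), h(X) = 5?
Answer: 1831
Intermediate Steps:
L = -65 (L = -13*5 = -65)
W(g) = -8 - 2*g (W(g) = -8 - g*2 = -8 - 2*g)
-119 + W(11)*L = -119 + (-8 - 2*11)*(-65) = -119 + (-8 - 22)*(-65) = -119 - 30*(-65) = -119 + 1950 = 1831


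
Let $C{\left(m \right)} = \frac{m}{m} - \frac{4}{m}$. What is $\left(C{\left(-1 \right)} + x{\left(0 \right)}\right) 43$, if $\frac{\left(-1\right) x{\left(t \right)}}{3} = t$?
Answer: $215$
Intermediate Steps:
$x{\left(t \right)} = - 3 t$
$C{\left(m \right)} = 1 - \frac{4}{m}$
$\left(C{\left(-1 \right)} + x{\left(0 \right)}\right) 43 = \left(\frac{-4 - 1}{-1} - 0\right) 43 = \left(\left(-1\right) \left(-5\right) + 0\right) 43 = \left(5 + 0\right) 43 = 5 \cdot 43 = 215$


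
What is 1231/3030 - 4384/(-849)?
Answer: 1592071/285830 ≈ 5.5700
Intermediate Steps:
1231/3030 - 4384/(-849) = 1231*(1/3030) - 4384*(-1/849) = 1231/3030 + 4384/849 = 1592071/285830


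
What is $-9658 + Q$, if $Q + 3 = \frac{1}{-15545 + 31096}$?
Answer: $- \frac{150238210}{15551} \approx -9661.0$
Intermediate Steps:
$Q = - \frac{46652}{15551}$ ($Q = -3 + \frac{1}{-15545 + 31096} = -3 + \frac{1}{15551} = - \frac{46652}{15551} \approx -2.9999$)
$-9658 + Q = -9658 - \frac{46652}{15551} = - \frac{150238210}{15551}$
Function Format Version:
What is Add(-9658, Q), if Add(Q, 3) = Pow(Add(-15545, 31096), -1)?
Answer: Rational(-150238210, 15551) ≈ -9661.0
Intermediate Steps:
Q = Rational(-46652, 15551) (Q = Add(-3, Pow(Add(-15545, 31096), -1)) = Add(-3, Pow(15551, -1)) = Add(-3, Rational(1, 15551)) = Rational(-46652, 15551) ≈ -2.9999)
Add(-9658, Q) = Add(-9658, Rational(-46652, 15551)) = Rational(-150238210, 15551)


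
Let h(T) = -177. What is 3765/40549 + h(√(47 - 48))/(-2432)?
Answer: 16333653/98615168 ≈ 0.16563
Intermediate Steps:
3765/40549 + h(√(47 - 48))/(-2432) = 3765/40549 - 177/(-2432) = 3765*(1/40549) - 177*(-1/2432) = 3765/40549 + 177/2432 = 16333653/98615168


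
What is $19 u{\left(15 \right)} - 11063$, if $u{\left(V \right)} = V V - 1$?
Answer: $-6807$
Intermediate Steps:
$u{\left(V \right)} = -1 + V^{2}$ ($u{\left(V \right)} = V^{2} - 1 = -1 + V^{2}$)
$19 u{\left(15 \right)} - 11063 = 19 \left(-1 + 15^{2}\right) - 11063 = 19 \left(-1 + 225\right) - 11063 = 19 \cdot 224 - 11063 = 4256 - 11063 = -6807$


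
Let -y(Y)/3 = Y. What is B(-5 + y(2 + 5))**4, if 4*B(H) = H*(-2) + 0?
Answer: 28561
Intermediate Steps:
y(Y) = -3*Y
B(H) = -H/2 (B(H) = (H*(-2) + 0)/4 = (-2*H + 0)/4 = (-2*H)/4 = -H/2)
B(-5 + y(2 + 5))**4 = (-(-5 - 3*(2 + 5))/2)**4 = (-(-5 - 3*7)/2)**4 = (-(-5 - 21)/2)**4 = (-1/2*(-26))**4 = 13**4 = 28561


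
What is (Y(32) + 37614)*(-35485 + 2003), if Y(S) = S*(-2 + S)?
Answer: -1291534668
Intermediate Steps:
(Y(32) + 37614)*(-35485 + 2003) = (32*(-2 + 32) + 37614)*(-35485 + 2003) = (32*30 + 37614)*(-33482) = (960 + 37614)*(-33482) = 38574*(-33482) = -1291534668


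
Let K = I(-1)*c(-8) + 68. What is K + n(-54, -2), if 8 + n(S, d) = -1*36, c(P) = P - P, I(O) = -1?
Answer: 24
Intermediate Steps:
c(P) = 0
n(S, d) = -44 (n(S, d) = -8 - 1*36 = -8 - 36 = -44)
K = 68 (K = -1*0 + 68 = 0 + 68 = 68)
K + n(-54, -2) = 68 - 44 = 24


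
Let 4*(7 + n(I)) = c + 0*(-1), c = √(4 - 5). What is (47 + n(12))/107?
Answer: 40/107 + I/428 ≈ 0.37383 + 0.0023364*I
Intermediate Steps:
c = I (c = √(-1) = I ≈ 1.0*I)
n(I) = -7 + I/4 (n(I) = -7 + (I + 0*(-1))/4 = -7 + (I + 0)/4 = -7 + I/4)
(47 + n(12))/107 = (47 + (-7 + I/4))/107 = (40 + I/4)*(1/107) = 40/107 + I/428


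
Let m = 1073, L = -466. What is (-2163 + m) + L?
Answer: -1556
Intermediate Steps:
(-2163 + m) + L = (-2163 + 1073) - 466 = -1090 - 466 = -1556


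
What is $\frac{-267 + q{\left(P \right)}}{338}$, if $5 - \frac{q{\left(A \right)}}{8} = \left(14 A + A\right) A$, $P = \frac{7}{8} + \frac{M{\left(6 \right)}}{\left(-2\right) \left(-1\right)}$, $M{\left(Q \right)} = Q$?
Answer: $- \frac{16231}{2704} \approx -6.0026$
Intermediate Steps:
$P = \frac{31}{8}$ ($P = \frac{7}{8} + \frac{6}{\left(-2\right) \left(-1\right)} = 7 \cdot \frac{1}{8} + \frac{6}{2} = \frac{7}{8} + 6 \cdot \frac{1}{2} = \frac{7}{8} + 3 = \frac{31}{8} \approx 3.875$)
$q{\left(A \right)} = 40 - 120 A^{2}$ ($q{\left(A \right)} = 40 - 8 \left(14 A + A\right) A = 40 - 8 \cdot 15 A A = 40 - 8 \cdot 15 A^{2} = 40 - 120 A^{2}$)
$\frac{-267 + q{\left(P \right)}}{338} = \frac{-267 + \left(40 - 120 \left(\frac{31}{8}\right)^{2}\right)}{338} = \left(-267 + \left(40 - \frac{14415}{8}\right)\right) \frac{1}{338} = \left(-267 - \frac{14095}{8}\right) \frac{1}{338} = \left(- \frac{16231}{8}\right) \frac{1}{338} = - \frac{16231}{2704}$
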